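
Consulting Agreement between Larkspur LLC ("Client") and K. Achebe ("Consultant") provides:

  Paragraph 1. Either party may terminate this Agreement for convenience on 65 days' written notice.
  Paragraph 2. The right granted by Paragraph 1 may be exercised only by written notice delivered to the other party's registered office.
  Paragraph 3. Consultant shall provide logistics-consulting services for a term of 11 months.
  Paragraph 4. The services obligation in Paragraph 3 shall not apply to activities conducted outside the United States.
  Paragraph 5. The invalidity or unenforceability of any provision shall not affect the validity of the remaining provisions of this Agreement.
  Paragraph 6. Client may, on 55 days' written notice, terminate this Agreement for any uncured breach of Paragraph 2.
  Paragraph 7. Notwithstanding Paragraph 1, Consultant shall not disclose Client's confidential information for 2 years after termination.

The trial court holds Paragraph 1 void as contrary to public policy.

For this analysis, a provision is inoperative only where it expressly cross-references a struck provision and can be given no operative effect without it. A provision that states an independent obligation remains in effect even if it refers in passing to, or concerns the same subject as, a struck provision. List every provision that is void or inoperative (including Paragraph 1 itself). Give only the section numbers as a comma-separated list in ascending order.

Paragraph 1 is struck. The only function of Paragraph 2 is the notice requirement for Paragraph 1, so it cannot stand once Paragraph 1 is removed. Paragraph 6 has no operative effect of its own apart from Paragraph 2 and is therefore inoperative. Paragraph 7 mentions Paragraph 1 but its own obligation stands independently of Paragraph 1, so Paragraph 7 is not affected. Under the severability clause in Paragraph 5, the remaining provisions continue in force. That leaves Paragraph 3, Paragraph 4, Paragraph 5, and Paragraph 7 in effect.

1, 2, 6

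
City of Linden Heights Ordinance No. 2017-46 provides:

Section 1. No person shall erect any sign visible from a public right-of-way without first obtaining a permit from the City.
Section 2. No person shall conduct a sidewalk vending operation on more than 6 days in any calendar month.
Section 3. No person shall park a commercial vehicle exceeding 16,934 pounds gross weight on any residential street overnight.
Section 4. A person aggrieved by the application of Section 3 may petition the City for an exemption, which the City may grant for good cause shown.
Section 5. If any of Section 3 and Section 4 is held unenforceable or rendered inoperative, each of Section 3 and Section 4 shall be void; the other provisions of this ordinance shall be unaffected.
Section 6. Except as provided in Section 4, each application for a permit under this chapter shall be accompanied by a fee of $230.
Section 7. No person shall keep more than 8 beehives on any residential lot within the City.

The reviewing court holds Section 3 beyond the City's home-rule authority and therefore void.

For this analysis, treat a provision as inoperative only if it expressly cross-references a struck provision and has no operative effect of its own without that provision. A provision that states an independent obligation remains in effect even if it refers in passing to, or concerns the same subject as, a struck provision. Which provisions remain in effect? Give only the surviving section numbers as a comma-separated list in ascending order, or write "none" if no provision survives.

Section 3 is struck. The only function of Section 4 is the exemption procedure for Section 3, so it cannot stand once Section 3 is removed. Although Section 6 refers to Section 4, its operative terms do not depend on Section 4, so it remains in effect. Section 5 declares Section 3 and Section 4 mutually dependent; since one of them has fallen, all of them are of no effect. The remainder continues in force under Section 5. That leaves Section 1, Section 2, Section 5, Section 6, and Section 7 in effect.

1, 2, 5, 6, 7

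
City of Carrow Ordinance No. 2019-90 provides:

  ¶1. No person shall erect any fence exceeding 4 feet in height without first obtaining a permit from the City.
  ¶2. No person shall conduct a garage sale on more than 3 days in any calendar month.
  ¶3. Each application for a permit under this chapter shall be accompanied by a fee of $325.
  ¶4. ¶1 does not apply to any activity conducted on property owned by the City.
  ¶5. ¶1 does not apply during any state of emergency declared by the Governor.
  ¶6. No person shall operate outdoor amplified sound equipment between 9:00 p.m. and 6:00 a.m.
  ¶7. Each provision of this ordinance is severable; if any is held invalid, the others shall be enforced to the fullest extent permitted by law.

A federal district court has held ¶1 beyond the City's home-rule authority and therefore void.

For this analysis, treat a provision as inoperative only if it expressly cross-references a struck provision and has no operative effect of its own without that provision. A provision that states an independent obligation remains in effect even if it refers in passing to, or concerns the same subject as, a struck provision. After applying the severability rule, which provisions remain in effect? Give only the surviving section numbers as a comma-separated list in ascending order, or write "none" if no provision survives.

2, 3, 6, 7

¶1 is struck. ¶4 merely fixes the public-property exemption from ¶1; with ¶1 gone it has nothing to operate on and falls away. The only function of ¶5 is the emergency suspension of ¶1, so it cannot stand once ¶1 is removed. Under the severability clause in ¶7, the remaining provisions continue in force. The provisions still in force are ¶2, ¶3, ¶6, and ¶7.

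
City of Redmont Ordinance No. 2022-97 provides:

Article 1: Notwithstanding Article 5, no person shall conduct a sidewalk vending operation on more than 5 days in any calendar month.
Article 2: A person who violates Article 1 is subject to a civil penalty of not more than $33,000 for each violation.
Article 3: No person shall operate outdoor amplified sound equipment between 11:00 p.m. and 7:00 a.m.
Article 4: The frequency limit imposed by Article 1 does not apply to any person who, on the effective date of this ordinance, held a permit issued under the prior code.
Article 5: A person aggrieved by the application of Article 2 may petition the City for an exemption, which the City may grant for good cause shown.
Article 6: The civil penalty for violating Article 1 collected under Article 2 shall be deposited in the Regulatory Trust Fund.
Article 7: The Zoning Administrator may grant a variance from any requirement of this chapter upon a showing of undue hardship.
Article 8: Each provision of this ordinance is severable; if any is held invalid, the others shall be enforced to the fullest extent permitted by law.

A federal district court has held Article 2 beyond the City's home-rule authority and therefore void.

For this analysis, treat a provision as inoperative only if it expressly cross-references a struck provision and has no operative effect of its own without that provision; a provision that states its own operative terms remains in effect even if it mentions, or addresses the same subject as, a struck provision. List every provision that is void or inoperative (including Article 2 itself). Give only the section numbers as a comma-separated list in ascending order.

Article 2 is struck. The only function of Article 5 is the exemption procedure for Article 2, so it cannot stand once Article 2 is removed. The whole of Article 6 is the disposition of the civil penalty for violating Article 1, defined by reference to Article 2, so Article 6 cannot stand once Article 2 is removed. Article 1 mentions Article 5 but its own obligation stands independently of Article 5, so Article 1 is not affected. Under the severability clause in Article 8, the remaining provisions continue in force. That leaves Article 1, Article 3, Article 4, Article 7, and Article 8 in effect.

2, 5, 6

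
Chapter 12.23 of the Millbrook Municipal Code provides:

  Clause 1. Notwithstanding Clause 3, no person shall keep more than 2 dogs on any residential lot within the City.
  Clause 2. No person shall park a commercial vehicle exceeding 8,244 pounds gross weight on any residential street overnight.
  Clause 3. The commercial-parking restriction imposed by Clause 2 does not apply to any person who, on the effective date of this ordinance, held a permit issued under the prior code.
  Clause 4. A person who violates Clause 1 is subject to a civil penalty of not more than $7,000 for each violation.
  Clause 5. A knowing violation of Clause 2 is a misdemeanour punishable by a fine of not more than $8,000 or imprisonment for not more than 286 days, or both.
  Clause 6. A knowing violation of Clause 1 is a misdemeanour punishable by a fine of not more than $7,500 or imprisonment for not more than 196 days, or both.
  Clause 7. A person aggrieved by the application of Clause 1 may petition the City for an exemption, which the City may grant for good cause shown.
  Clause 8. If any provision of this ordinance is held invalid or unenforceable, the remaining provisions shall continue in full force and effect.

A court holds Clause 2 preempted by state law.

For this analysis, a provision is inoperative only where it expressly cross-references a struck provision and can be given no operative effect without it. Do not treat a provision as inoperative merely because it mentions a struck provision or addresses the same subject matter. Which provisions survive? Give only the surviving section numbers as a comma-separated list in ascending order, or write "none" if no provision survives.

1, 4, 6, 7, 8

Clause 2 is struck. The only function of Clause 3 is the grandfather exemption from Clause 2, so it cannot stand once Clause 2 is removed. The only function of Clause 5 is the criminal penalty for violating Clause 2, so it cannot stand once Clause 2 is removed. Although Clause 1 refers to Clause 3, its operative terms do not depend on Clause 3, so it remains in effect. Under the severability clause in Clause 8, the remaining provisions continue in force. Clause 1, Clause 4, Clause 6, Clause 7, and Clause 8 remain in effect.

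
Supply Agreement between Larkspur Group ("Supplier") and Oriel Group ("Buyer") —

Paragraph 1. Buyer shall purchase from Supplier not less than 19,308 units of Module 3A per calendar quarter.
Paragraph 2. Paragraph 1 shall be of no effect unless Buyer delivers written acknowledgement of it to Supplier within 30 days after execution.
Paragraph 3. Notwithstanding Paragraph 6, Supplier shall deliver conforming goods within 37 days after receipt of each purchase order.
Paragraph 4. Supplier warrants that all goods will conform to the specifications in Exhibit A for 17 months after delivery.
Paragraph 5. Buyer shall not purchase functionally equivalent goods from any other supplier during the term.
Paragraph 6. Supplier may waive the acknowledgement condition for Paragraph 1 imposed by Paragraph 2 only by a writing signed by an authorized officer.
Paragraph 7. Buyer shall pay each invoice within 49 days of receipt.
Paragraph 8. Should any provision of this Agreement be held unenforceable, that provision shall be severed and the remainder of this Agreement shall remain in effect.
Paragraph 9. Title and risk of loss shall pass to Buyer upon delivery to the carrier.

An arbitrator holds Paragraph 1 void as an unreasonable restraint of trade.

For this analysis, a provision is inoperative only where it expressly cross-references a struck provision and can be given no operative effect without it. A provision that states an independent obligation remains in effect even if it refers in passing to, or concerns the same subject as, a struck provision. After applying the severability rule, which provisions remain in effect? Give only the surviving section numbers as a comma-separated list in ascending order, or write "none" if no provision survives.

Paragraph 1 is struck. Paragraph 2 operates only by reference to Paragraph 1, so it falls with Paragraph 1. Paragraph 6 merely fixes the waiver condition for Paragraph 2; with Paragraph 2 gone it has nothing to operate on and falls away. Although Paragraph 3 refers to Paragraph 6, its operative terms do not depend on Paragraph 6, so it remains in effect. Paragraph 8 is a severability clause and preserves every provision that can still be given independent effect. That leaves Paragraph 3, Paragraph 4, Paragraph 5, Paragraph 7, Paragraph 8, and Paragraph 9 in effect.

3, 4, 5, 7, 8, 9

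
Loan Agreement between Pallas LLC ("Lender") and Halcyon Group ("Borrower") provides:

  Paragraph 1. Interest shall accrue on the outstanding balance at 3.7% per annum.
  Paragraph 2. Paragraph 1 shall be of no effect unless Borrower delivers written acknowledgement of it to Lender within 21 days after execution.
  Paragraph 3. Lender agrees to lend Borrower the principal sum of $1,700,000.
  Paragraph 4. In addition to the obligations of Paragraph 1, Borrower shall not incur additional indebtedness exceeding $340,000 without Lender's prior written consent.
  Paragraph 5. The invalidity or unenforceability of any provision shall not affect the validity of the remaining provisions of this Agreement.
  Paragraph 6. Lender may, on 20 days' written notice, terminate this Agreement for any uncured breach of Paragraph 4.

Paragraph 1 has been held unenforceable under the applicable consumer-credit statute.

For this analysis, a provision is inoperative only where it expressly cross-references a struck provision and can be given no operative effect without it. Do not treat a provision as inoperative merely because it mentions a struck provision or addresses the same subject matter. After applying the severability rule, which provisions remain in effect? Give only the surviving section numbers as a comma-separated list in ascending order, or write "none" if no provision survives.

3, 4, 5, 6

Paragraph 1 is struck. Paragraph 2 has no operative effect of its own apart from Paragraph 1 and is therefore inoperative. Although Paragraph 4 refers to Paragraph 1, its operative terms do not depend on Paragraph 1, so it remains in effect. Paragraph 5 is a severability clause and preserves every provision that can still be given independent effect. The provisions still in force are Paragraph 3, Paragraph 4, Paragraph 5, and Paragraph 6.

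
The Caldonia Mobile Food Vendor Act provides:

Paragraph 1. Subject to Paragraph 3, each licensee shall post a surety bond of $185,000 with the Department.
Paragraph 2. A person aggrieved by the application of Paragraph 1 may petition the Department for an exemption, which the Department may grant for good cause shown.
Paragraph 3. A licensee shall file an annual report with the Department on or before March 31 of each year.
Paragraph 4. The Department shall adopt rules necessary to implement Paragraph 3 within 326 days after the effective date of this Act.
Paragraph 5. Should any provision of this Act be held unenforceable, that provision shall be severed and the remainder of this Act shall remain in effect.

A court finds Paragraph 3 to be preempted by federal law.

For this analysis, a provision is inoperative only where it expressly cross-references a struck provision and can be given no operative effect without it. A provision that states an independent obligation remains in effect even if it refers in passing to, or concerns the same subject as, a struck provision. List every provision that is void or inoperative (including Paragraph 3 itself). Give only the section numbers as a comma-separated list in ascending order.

Paragraph 3 is struck. Paragraph 4 merely fixes the rulemaking mandate for Paragraph 3; with Paragraph 3 gone it has nothing to operate on and falls away. Paragraph 1 mentions Paragraph 3 but its own obligation stands independently of Paragraph 3, so Paragraph 1 is not affected. Under the severability clause in Paragraph 5, the remaining provisions continue in force. Paragraph 1, Paragraph 2, and Paragraph 5 remain in effect.

3, 4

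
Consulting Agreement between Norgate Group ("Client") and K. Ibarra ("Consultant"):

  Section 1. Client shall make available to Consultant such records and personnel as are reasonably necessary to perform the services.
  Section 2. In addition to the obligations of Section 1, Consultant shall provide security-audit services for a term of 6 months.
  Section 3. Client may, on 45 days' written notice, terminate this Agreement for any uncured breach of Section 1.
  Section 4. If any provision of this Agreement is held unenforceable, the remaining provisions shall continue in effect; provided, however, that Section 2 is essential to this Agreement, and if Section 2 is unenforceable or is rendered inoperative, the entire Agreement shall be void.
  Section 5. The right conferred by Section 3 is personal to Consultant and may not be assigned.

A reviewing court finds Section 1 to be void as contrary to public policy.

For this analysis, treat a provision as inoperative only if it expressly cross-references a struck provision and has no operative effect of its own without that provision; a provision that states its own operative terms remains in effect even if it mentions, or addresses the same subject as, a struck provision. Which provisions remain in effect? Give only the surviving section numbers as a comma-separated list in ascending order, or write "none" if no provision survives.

Section 1 is struck. Section 3 operates only by reference to Section 1, so it falls with Section 1. Section 5 has no operative effect of its own apart from Section 3 and is therefore inoperative. Although Section 2 refers to Section 1, its operative terms do not depend on Section 1, so it remains in effect. Section 4 makes Section 2 an essential term, but Section 2 is unaffected, so the severability proviso in Section 4 preserves the remaining provisions. The provisions still in force are Section 2 and Section 4.

2, 4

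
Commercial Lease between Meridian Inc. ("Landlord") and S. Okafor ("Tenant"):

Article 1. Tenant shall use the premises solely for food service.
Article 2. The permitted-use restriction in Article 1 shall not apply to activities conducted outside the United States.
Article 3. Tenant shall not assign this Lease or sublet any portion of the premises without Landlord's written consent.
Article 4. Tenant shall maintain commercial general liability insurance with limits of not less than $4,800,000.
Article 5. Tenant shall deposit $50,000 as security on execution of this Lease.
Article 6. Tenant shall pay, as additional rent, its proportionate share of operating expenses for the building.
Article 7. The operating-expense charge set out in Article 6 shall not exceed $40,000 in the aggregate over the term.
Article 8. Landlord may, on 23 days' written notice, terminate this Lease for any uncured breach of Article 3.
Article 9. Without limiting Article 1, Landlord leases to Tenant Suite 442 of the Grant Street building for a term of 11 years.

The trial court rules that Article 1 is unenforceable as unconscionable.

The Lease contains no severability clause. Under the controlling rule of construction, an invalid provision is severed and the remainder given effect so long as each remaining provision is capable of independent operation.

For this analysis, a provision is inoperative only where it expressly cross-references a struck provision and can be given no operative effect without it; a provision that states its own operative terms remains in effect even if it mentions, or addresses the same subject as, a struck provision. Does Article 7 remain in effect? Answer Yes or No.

Article 1 is struck. Article 2 operates only by reference to Article 1, so it falls with Article 1. Article 9 mentions Article 1 but its own obligation stands independently of Article 1, so Article 9 is not affected. Under the stated default rule, only provisions that cannot operate independently fall away; the rest are enforced. That leaves Article 3, Article 4, Article 5, Article 6, Article 7, Article 8, and Article 9 in effect. Article 7 is among the surviving provisions, so the answer is yes.

Yes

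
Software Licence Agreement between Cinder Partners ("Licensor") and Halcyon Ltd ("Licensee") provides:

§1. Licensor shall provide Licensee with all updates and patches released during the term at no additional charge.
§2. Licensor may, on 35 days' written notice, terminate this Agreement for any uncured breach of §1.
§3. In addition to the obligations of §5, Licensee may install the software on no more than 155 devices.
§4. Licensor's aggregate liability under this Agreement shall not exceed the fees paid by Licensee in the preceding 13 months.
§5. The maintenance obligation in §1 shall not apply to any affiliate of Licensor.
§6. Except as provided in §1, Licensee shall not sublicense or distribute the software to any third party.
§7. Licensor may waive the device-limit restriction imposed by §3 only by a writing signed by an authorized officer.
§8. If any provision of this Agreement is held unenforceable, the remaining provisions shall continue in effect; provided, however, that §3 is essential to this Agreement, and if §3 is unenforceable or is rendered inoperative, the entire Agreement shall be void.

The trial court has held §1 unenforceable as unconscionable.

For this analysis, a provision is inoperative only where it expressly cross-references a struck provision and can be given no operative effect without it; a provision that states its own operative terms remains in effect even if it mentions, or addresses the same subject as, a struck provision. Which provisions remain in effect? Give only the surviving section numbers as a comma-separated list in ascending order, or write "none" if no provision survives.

3, 4, 6, 7, 8

§1 is struck. §2 merely fixes the termination right for breach of §1; with §1 gone it has nothing to operate on and falls away. §5 operates only by reference to §1, so it falls with §1. §6 mentions §1 but its own obligation stands independently of §1, so §6 is not affected. Although §3 refers to §5, its operative terms do not depend on §5, so it remains in effect. §8 makes §3 an essential term, but §3 is unaffected, so the severability proviso in §8 preserves the remaining provisions. That leaves §3, §4, §6, §7, and §8 in effect.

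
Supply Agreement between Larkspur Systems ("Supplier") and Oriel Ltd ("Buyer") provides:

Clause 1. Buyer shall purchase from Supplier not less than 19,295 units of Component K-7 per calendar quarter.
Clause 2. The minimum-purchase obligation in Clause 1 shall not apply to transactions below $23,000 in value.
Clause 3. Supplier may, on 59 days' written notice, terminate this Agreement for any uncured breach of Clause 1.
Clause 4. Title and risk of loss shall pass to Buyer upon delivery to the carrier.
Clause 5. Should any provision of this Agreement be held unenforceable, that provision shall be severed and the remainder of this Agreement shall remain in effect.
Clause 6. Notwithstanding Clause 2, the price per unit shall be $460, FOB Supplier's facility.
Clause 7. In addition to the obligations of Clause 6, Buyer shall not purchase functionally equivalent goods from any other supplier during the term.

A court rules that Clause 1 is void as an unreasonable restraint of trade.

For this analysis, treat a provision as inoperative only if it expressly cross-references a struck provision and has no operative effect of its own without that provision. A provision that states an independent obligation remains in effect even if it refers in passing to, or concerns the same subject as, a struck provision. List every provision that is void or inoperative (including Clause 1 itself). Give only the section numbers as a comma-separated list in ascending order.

1, 2, 3

Clause 1 is struck. Clause 2 has no operative effect of its own apart from Clause 1 and is therefore inoperative. Clause 3 operates only by reference to Clause 1, so it falls with Clause 1. Clause 6 mentions Clause 2 but its own obligation stands independently of Clause 2, so Clause 6 is not affected. Clause 5 is a severability clause and preserves every provision that can still be given independent effect. That leaves Clause 4, Clause 5, Clause 6, and Clause 7 in effect.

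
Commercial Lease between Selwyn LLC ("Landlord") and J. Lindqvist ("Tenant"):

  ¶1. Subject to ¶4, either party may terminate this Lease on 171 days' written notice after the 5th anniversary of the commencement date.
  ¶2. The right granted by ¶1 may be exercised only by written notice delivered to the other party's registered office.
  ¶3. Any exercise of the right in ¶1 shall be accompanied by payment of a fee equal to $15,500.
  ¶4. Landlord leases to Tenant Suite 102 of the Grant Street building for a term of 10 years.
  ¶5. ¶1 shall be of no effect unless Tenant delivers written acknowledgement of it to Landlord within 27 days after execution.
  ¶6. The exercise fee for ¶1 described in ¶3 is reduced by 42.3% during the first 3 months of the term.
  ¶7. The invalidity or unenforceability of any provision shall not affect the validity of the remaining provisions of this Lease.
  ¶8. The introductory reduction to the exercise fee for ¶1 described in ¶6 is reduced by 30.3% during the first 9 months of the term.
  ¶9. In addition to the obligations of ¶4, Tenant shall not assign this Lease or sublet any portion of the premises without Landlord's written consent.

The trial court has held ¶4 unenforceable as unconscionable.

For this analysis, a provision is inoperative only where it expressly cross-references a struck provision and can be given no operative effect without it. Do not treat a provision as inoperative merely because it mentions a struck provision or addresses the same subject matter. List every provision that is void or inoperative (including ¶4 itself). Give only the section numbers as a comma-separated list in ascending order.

4

¶4 is struck. Although ¶1 refers to ¶4, its operative terms do not depend on ¶4, so it remains in effect. ¶9 mentions ¶4 but its own obligation stands independently of ¶4, so ¶9 is not affected. No other provision's operative terms depend on ¶4. Under the severability clause in ¶7, the remaining provisions continue in force. The provisions still in force are ¶1, ¶2, ¶3, ¶5, ¶6, ¶7, ¶8, and ¶9.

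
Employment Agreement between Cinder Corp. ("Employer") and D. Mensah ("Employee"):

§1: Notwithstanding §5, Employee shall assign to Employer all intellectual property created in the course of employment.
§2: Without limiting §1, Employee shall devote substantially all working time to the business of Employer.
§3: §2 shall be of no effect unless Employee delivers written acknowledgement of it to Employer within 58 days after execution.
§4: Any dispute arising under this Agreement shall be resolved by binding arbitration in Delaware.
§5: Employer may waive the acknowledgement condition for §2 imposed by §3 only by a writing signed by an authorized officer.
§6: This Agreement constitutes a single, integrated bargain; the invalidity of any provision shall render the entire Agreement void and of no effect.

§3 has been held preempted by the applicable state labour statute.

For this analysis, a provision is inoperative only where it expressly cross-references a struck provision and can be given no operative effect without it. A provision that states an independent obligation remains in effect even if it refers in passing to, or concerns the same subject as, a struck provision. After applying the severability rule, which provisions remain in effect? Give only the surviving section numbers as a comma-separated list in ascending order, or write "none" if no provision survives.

none

§3 is struck. §5 has no operative effect of its own apart from §3 and is therefore inoperative. §6 provides that the Agreement is not severable, so the invalidity of any one provision voids the entire Agreement. No provision of the Agreement survives.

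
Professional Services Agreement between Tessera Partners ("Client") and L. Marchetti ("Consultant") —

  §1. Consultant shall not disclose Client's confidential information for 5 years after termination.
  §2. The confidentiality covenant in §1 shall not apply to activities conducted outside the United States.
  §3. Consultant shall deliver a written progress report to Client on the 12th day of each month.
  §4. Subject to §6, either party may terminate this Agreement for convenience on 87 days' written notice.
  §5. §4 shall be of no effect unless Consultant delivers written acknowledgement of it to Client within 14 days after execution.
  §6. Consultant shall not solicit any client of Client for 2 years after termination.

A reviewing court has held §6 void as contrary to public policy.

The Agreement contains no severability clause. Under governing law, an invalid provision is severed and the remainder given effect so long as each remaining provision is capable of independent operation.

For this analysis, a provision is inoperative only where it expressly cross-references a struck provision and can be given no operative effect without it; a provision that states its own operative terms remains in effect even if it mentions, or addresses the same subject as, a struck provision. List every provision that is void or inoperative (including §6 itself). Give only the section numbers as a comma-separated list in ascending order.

§6 is struck. Although §4 refers to §6, its operative terms do not depend on §6, so it remains in effect. No other provision's operative terms depend on §6. With no severability clause, the stated default rule severs what cannot stand and enforces each remaining provision that can operate on its own. That leaves §1, §2, §3, §4, and §5 in effect.

6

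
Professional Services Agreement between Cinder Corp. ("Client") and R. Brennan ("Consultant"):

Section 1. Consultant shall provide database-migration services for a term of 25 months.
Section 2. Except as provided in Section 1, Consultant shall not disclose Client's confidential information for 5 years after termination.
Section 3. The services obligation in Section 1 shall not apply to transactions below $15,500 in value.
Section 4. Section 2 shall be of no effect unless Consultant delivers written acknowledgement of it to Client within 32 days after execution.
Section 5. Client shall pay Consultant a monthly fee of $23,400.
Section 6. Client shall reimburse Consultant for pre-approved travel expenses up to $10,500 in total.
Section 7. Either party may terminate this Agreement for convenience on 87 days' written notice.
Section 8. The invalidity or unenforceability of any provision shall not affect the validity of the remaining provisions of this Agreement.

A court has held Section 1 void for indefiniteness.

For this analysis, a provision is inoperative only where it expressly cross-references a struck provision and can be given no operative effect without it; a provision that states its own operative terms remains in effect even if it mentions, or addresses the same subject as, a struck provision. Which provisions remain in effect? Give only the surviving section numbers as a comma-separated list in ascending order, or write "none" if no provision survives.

2, 4, 5, 6, 7, 8

Section 1 is struck. Section 3 operates only by reference to Section 1, so it falls with Section 1. Section 2 mentions Section 1 but its own obligation stands independently of Section 1, so Section 2 is not affected. Under the severability clause in Section 8, the remaining provisions continue in force. That leaves Section 2, Section 4, Section 5, Section 6, Section 7, and Section 8 in effect.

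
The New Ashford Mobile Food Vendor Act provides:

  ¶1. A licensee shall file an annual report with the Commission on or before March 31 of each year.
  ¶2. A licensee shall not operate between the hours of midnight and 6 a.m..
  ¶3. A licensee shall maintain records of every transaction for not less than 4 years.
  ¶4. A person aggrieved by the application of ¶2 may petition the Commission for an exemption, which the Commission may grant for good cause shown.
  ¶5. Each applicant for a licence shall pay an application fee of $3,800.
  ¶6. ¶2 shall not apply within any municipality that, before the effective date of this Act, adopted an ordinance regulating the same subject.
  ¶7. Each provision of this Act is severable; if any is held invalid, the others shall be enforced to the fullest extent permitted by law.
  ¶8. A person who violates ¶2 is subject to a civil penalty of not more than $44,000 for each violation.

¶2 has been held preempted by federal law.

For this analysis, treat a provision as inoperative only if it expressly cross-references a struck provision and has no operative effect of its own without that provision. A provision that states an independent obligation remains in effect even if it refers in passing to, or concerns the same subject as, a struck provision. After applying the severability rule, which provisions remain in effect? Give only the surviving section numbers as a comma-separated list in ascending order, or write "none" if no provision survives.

1, 3, 5, 7

¶2 is struck. ¶4 merely fixes the exemption procedure for ¶2; with ¶2 gone it has nothing to operate on and falls away. ¶6 merely fixes the local-preemption carve-out from ¶2; with ¶2 gone it has nothing to operate on and falls away. The only function of ¶8 is the civil penalty for violating ¶2, so it cannot stand once ¶2 is removed. ¶7 is a severability clause and preserves every provision that can still be given independent effect. That leaves ¶1, ¶3, ¶5, and ¶7 in effect.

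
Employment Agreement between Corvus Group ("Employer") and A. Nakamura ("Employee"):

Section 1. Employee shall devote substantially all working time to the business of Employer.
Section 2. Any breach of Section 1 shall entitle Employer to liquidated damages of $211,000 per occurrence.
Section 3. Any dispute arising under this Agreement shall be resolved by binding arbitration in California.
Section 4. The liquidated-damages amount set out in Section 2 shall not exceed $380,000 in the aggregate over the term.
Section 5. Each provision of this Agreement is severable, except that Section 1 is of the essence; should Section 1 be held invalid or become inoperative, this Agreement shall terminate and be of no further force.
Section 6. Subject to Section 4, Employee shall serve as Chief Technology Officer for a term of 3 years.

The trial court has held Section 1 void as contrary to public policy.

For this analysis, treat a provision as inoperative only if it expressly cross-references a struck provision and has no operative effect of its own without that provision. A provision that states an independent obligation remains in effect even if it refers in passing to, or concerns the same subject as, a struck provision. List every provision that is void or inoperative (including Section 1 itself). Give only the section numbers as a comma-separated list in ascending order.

Section 1 is struck. Section 2 has no operative effect of its own apart from Section 1 and is therefore inoperative. Section 4 operates only by reference to Section 2, so it falls with Section 2. Section 5 makes Section 1 an essential term, and Section 1 is the provision held invalid; under Section 5, the entire Agreement is therefore void. No provision of the Agreement survives.

1, 2, 3, 4, 5, 6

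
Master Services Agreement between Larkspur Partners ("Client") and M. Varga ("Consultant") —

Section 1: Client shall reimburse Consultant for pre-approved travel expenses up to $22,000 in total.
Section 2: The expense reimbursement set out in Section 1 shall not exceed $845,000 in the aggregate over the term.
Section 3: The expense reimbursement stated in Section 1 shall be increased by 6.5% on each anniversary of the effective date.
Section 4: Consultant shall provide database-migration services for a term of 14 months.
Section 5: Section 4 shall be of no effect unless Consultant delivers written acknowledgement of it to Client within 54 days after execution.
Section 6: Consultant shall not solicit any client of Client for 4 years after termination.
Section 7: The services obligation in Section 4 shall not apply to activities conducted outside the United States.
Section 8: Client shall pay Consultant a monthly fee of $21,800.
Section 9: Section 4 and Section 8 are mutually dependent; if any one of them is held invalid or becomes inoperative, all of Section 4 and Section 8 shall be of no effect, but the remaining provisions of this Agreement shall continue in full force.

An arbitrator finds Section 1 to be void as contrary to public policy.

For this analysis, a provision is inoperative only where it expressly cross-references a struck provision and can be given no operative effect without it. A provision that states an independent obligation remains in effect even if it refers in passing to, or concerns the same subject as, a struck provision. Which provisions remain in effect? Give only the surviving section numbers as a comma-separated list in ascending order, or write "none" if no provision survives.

4, 5, 6, 7, 8, 9

Section 1 is struck. Section 2 has no operative effect of its own apart from Section 1 and is therefore inoperative. Section 3 operates only by reference to Section 1, so it falls with Section 1. Section 9 ties Section 4 and Section 8 together, but none of those is affected here; the remaining provisions continue in force under Section 9. The provisions still in force are Section 4, Section 5, Section 6, Section 7, Section 8, and Section 9.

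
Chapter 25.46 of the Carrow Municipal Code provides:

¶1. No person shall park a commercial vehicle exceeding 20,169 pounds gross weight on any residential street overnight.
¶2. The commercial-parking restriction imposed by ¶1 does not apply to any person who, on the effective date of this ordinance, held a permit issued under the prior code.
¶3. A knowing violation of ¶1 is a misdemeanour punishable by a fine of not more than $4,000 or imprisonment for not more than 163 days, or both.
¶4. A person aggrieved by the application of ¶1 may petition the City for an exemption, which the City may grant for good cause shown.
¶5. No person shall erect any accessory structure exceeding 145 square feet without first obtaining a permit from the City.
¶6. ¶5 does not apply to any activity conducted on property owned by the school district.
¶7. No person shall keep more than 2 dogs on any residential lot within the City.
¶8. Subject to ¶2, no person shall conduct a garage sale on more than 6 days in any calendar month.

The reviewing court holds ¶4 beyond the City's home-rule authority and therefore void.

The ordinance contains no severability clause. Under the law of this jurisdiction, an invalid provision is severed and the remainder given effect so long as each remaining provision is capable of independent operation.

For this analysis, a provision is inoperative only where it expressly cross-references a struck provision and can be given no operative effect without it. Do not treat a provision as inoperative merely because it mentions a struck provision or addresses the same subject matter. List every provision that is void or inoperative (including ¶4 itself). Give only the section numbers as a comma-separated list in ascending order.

4

¶4 is struck. Nothing else in the ordinance is defined by reference to ¶4. Under the stated default rule, only provisions that cannot operate independently fall away; the rest are enforced. That leaves ¶1, ¶2, ¶3, ¶5, ¶6, ¶7, and ¶8 in effect.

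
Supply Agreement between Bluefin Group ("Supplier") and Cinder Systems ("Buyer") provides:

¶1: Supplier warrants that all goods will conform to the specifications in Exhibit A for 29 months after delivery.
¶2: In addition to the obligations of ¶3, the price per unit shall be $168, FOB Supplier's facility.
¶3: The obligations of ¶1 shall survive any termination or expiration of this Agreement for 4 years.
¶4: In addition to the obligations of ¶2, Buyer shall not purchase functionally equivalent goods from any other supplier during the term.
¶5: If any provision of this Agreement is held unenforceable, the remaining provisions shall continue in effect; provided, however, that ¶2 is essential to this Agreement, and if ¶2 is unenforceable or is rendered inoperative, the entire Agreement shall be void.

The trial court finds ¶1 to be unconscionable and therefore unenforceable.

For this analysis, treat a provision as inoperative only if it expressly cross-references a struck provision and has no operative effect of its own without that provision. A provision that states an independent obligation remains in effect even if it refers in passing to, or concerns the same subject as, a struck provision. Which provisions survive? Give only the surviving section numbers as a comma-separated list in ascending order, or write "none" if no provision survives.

2, 4, 5

¶1 is struck. ¶3 merely fixes the survival period for ¶1; with ¶1 gone it has nothing to operate on and falls away. Although ¶2 refers to ¶3, its operative terms do not depend on ¶3, so it remains in effect. ¶5 makes ¶2 an essential term, but ¶2 is unaffected, so the severability proviso in ¶5 preserves the remaining provisions. That leaves ¶2, ¶4, and ¶5 in effect.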